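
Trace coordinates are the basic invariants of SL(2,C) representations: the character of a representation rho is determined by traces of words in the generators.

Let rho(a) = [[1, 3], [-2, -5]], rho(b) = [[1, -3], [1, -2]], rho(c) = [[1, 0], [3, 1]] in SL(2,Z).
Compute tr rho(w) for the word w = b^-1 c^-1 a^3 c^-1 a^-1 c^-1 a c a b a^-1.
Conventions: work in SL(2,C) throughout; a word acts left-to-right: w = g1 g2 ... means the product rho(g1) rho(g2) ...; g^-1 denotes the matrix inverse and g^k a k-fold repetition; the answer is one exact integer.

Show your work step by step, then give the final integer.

rho(b^-1) = [[-2, 3], [-1, 1]]
... * rho(c^-1) = [[1, 0], [-3, 1]]  ->  [[-11, 3], [-4, 1]]
... * rho(a) = [[1, 3], [-2, -5]]  ->  [[-17, -48], [-6, -17]]
... * rho(a) = [[1, 3], [-2, -5]]  ->  [[79, 189], [28, 67]]
... * rho(a) = [[1, 3], [-2, -5]]  ->  [[-299, -708], [-106, -251]]
... * rho(c^-1) = [[1, 0], [-3, 1]]  ->  [[1825, -708], [647, -251]]
... * rho(a^-1) = [[-5, -3], [2, 1]]  ->  [[-10541, -6183], [-3737, -2192]]
... * rho(c^-1) = [[1, 0], [-3, 1]]  ->  [[8008, -6183], [2839, -2192]]
... * rho(a) = [[1, 3], [-2, -5]]  ->  [[20374, 54939], [7223, 19477]]
... * rho(c) = [[1, 0], [3, 1]]  ->  [[185191, 54939], [65654, 19477]]
... * rho(a) = [[1, 3], [-2, -5]]  ->  [[75313, 280878], [26700, 99577]]
... * rho(b) = [[1, -3], [1, -2]]  ->  [[356191, -787695], [126277, -279254]]
... * rho(a^-1) = [[-5, -3], [2, 1]]  ->  [[-3356345, -1856268], [-1189893, -658085]]
tr = -3356345 + -658085 = -4014430

-4014430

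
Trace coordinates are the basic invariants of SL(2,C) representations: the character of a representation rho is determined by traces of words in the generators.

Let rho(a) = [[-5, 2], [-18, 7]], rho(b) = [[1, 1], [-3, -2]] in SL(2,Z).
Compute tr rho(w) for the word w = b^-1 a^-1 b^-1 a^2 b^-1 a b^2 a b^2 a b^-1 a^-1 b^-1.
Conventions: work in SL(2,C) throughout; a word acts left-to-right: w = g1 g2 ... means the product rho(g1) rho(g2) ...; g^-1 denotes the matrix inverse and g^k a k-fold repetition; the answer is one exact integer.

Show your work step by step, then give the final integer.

-10078927867

rho(b^-1) = [[-2, -1], [3, 1]]
... * rho(a^-1) = [[7, -2], [18, -5]]  ->  [[-32, 9], [39, -11]]
... * rho(b^-1) = [[-2, -1], [3, 1]]  ->  [[91, 41], [-111, -50]]
... * rho(a) = [[-5, 2], [-18, 7]]  ->  [[-1193, 469], [1455, -572]]
... * rho(a) = [[-5, 2], [-18, 7]]  ->  [[-2477, 897], [3021, -1094]]
... * rho(b^-1) = [[-2, -1], [3, 1]]  ->  [[7645, 3374], [-9324, -4115]]
... * rho(a) = [[-5, 2], [-18, 7]]  ->  [[-98957, 38908], [120690, -47453]]
... * rho(b) = [[1, 1], [-3, -2]]  ->  [[-215681, -176773], [263049, 215596]]
... * rho(b) = [[1, 1], [-3, -2]]  ->  [[314638, 137865], [-383739, -168143]]
... * rho(a) = [[-5, 2], [-18, 7]]  ->  [[-4054760, 1594331], [4945269, -1944479]]
... * rho(b) = [[1, 1], [-3, -2]]  ->  [[-8837753, -7243422], [10778706, 8834227]]
... * rho(b) = [[1, 1], [-3, -2]]  ->  [[12892513, 5649091], [-15723975, -6889748]]
... * rho(a) = [[-5, 2], [-18, 7]]  ->  [[-166146203, 65328663], [202635339, -79676186]]
... * rho(b^-1) = [[-2, -1], [3, 1]]  ->  [[528278395, 231474866], [-644299236, -282311525]]
... * rho(a^-1) = [[7, -2], [18, -5]]  ->  [[7864496353, -2213931120], [-9591702102, 2700156097]]
... * rho(b^-1) = [[-2, -1], [3, 1]]  ->  [[-22370786066, -10078427473], [27283872495, 12291858199]]
tr = -22370786066 + 12291858199 = -10078927867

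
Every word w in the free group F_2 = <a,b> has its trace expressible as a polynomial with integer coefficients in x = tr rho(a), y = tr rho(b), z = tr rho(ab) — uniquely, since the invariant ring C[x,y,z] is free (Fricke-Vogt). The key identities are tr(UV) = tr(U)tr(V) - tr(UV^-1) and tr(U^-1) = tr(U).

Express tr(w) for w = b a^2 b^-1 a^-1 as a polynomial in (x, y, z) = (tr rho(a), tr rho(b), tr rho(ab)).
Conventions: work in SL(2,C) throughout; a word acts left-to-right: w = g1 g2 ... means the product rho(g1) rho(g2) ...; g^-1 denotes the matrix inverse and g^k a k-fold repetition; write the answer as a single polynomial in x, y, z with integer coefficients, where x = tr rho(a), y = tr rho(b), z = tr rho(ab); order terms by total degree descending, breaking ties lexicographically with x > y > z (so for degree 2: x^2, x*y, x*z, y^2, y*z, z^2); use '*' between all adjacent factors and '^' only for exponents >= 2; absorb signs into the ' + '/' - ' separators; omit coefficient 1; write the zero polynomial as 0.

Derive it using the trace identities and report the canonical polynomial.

-x^2*y*z + x^3 + x*y^2 + x*z^2 - 3*x

trace(a^2 b) = trace(a) * trace(b a) - trace(b) = x*z - y
reduce: trace(a^2) = trace(a) * trace(a) - trace(1) = x^2 - 2
trace(b a^2 b) = trace(b) * trace(a^2 b) - trace(a^2) = x*y*z - x^2 - y^2 + 2
reduce: trace(b a b a) = trace(b a) * trace(b a) - trace(1) = z^2 - 2
trace(b a b) = trace(b) * trace(a b) - trace(a) = y*z - x
trace(b a^2 b a) = trace(a) * trace(b a b a) - trace(b a b) = x*z^2 - y*z - x
reduce: trace(a^-1 b a^2 b) = trace(b a^2 b) * trace(a) - trace(b a^2 b a) = x^2*y*z - x^3 - x*y^2 - x*z^2 + y*z + 3*x
reduce: trace(b a^2 b^-1 a^-1) = trace(a^-1 b a^2) * trace(b) - trace(a^-1 b a^2 b) = -x^2*y*z + x^3 + x*y^2 + x*z^2 - 3*x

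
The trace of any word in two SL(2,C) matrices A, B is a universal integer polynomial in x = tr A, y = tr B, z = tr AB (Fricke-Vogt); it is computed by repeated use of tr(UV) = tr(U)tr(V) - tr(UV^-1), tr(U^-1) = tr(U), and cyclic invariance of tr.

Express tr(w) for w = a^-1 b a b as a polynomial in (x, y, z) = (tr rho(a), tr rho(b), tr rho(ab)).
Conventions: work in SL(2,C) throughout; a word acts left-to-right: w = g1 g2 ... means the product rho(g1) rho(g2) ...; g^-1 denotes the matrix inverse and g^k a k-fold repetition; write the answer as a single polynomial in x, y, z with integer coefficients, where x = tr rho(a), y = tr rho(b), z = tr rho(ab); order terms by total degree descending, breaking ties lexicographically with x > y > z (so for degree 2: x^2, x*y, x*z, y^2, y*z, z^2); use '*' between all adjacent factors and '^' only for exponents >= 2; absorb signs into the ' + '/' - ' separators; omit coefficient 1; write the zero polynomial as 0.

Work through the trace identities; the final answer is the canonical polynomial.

next, tr(b a b) = tr(b)*tr(a b) - tr(a) = y*z - x
tr(b a b a) = tr(b a)*tr(b a) - tr(1)   [split at repeated b] = z^2 - 2
tr(a^-1 b a b) = tr(b a b)*tr(a) - tr(b a b a) = x*y*z - x^2 - z^2 + 2

x*y*z - x^2 - z^2 + 2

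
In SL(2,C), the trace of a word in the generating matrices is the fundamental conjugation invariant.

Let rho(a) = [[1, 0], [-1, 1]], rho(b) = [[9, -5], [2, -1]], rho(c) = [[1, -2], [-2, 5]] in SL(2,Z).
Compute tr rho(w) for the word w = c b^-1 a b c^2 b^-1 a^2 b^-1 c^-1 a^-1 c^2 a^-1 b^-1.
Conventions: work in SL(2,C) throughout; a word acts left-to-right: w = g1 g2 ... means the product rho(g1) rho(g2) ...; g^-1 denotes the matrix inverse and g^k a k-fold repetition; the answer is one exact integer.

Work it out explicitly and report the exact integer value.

rho(c) = [[1, -2], [-2, 5]]
... * rho(b^-1) = [[-1, 5], [-2, 9]]  ->  [[3, -13], [-8, 35]]
... * rho(a) = [[1, 0], [-1, 1]]  ->  [[16, -13], [-43, 35]]
... * rho(b) = [[9, -5], [2, -1]]  ->  [[118, -67], [-317, 180]]
... * rho(c) = [[1, -2], [-2, 5]]  ->  [[252, -571], [-677, 1534]]
... * rho(c) = [[1, -2], [-2, 5]]  ->  [[1394, -3359], [-3745, 9024]]
... * rho(b^-1) = [[-1, 5], [-2, 9]]  ->  [[5324, -23261], [-14303, 62491]]
... * rho(a) = [[1, 0], [-1, 1]]  ->  [[28585, -23261], [-76794, 62491]]
... * rho(a) = [[1, 0], [-1, 1]]  ->  [[51846, -23261], [-139285, 62491]]
... * rho(b^-1) = [[-1, 5], [-2, 9]]  ->  [[-5324, 49881], [14303, -134006]]
... * rho(c^-1) = [[5, 2], [2, 1]]  ->  [[73142, 39233], [-196497, -105400]]
... * rho(a^-1) = [[1, 0], [1, 1]]  ->  [[112375, 39233], [-301897, -105400]]
... * rho(c) = [[1, -2], [-2, 5]]  ->  [[33909, -28585], [-91097, 76794]]
... * rho(c) = [[1, -2], [-2, 5]]  ->  [[91079, -210743], [-244685, 566164]]
... * rho(a^-1) = [[1, 0], [1, 1]]  ->  [[-119664, -210743], [321479, 566164]]
... * rho(b^-1) = [[-1, 5], [-2, 9]]  ->  [[541150, -2495007], [-1453807, 6702871]]
tr = 541150 + 6702871 = 7244021

7244021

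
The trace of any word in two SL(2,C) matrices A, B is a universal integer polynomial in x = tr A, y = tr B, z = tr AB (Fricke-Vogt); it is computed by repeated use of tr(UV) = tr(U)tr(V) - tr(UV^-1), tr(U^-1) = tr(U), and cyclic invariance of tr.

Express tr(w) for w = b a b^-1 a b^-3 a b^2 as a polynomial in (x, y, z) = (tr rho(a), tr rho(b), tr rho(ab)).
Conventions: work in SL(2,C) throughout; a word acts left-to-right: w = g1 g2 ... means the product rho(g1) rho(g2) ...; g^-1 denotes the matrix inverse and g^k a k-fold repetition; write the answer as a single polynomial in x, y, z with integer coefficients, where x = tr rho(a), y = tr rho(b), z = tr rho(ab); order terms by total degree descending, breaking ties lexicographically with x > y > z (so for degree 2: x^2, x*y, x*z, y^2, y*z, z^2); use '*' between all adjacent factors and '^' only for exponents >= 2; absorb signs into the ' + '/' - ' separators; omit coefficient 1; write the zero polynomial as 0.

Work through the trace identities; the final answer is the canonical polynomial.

x^2*y^6*z - x^3*y^5 - x*y^7 - 2*x*y^5*z^2 - x^2*y^4*z + y^6*z + y^4*z^3 + 2*x^3*y^3 + 6*x*y^5 + 4*x*y^3*z^2 - x^2*y^2*z - 6*y^4*z - 2*y^2*z^3 - 9*x*y^3 - 2*x*y*z^2 + 9*y^2*z + z^3 + 2*x*y - 3*z

trace(b^2 a) = trace(b)*trace(a b) - trace(a)   [square of b] = y*z - x
trace(b^2) = trace(b)*trace(b) - trace(1)   [square of b] = y^2 - 2
trace(b a^2 b) = trace(a)*trace(b^2 a) - trace(b^2)   [square of a] = x*y*z - x^2 - y^2 + 2
trace(b a^2) = trace(a)*trace(b a) - trace(b)   [square of a] = x*z - y
trace(a b^3 a) = trace(b)*trace(b a^2 b) - trace(b a^2)   [square of b] = x*y^2*z - x^2*y - y^3 - x*z + 3*y
trace(a b^3) = trace(b)*trace(b a b) - trace(b a)   [square of b] = y^2*z - x*y - z
trace(a b^3 a^2) = trace(a)*trace(a b^3 a) - trace(a b^3)   [square of a] = x^2*y^2*z - x^3*y - x*y^3 - x^2*z - y^2*z + 4*x*y + z
trace(a b a b) = trace(b a)*trace(b a) - trace(1)   [split at a repeated b] = z^2 - 2
trace(b a b a b) = trace(b)*trace(a b a b) - trace(a b a)   [square of b] = y*z^2 - x*z - y
trace(b a b^3 a) = trace(b)*trace(b a b a b) - trace(b a b a)   [square of b] = y^2*z^2 - x*y*z - y^2 - z^2 + 2
trace(b a b^3) = trace(b)*trace(b^2 a b) - trace(b^2 a)   [square of b] = y^3*z - x*y^2 - 2*y*z + x
trace(a b^3 a^2 b) = trace(a)*trace(b a b^3 a) - trace(b a b^3)   [square of a] = x*y^2*z^2 - x^2*y*z - y^3*z - x*z^2 + 2*y*z + x
trace(a b^-1 a b^3 a) = trace(a b^3 a^2)*trace(b) - trace(a b^3 a^2 b)   [inverse elimination on b] = x^2*y^3*z - x^3*y^2 - x*y^4 - x*y^2*z^2 + 4*x*y^2 + x*z^2 - y*z - x
trace(a b a^2 b) = trace(a)*trace(b a b a) - trace(b a b)   [square of a] = x*z^2 - y*z - x
trace(a b a^2) = trace(a)*trace(b a^2) - trace(b a)   [square of a] = x^2*z - x*y - z
trace(b a b a^2 b) = trace(b)*trace(a b a^2 b) - trace(a b a^2)   [square of b] = x*y*z^2 - x^2*z - y^2*z + z
trace(a b^3 a b a) = trace(b)*trace(b a b a^2 b) - trace(b a b a^2)   [square of b] = x*y^2*z^2 - x^2*y*z - y^3*z - x*z^2 + 2*y*z + x
trace(a b a b a b) = trace(a b)*trace(a b a b) - trace(a^-1 b^-1)   [split at a repeated a] = z^3 - 3*z
trace(b a b a b a b) = trace(b)*trace(a b a b a b) - trace(a b a b a)   [square of b] = y*z^3 - x*z^2 - 2*y*z + x
trace(a b^3 a b a b) = trace(b)*trace(b a b a b a b) - trace(b a b a b a)   [square of b] = y^2*z^3 - x*y*z^2 - 2*y^2*z - z^3 + x*y + 3*z
trace(a b^-1 a b^3 a b) = trace(a b^3 a b a)*trace(b) - trace(a b^3 a b a b)   [inverse elimination on b] = x*y^3*z^2 - x^2*y^2*z - y^4*z - y^2*z^3 + 4*y^2*z + z^3 - 3*z
trace(a b^3 a b^-1 a b^-1) = trace(a b^-1 a b^3 a)*trace(b) - trace(a b^-1 a b^3 a b)   [inverse elimination on b] = x^2*y^4*z - x^3*y^3 - x*y^5 - 2*x*y^3*z^2 + x^2*y^2*z + y^4*z + y^2*z^3 + 4*x*y^3 + x*y*z^2 - 5*y^2*z - z^3 - x*y + 3*z
trace(a b^3 a b^-1 a) = trace(a^2 b^3 a)*trace(b) - trace(a^2 b^3 a b)   [inverse elimination on b] = x^2*y^3*z - x^3*y^2 - x*y^4 - x*y^2*z^2 + 4*x*y^2 + x*z^2 - y*z - x
trace(b^-2 a b^3 a b^-1 a) = trace(a b^3 a b^-1 a b^-1)*trace(b) - trace(a b^3 a b^-1 a)   [inverse elimination on b] = x^2*y^5*z - x^3*y^4 - x*y^6 - 2*x*y^4*z^2 + y^5*z + y^3*z^3 + x^3*y^2 + 5*x*y^4 + 2*x*y^2*z^2 - 5*y^3*z - y*z^3 - 5*x*y^2 - x*z^2 + 4*y*z + x
trace(b a b^-1 a b^-3 a b^2) = trace(b^-2 a b^3 a b^-1 a)*trace(b) - trace(b^-2 a b^3 a b^-1 a b)   [inverse elimination on b] = x^2*y^6*z - x^3*y^5 - x*y^7 - 2*x*y^5*z^2 - x^2*y^4*z + y^6*z + y^4*z^3 + 2*x^3*y^3 + 6*x*y^5 + 4*x*y^3*z^2 - x^2*y^2*z - 6*y^4*z - 2*y^2*z^3 - 9*x*y^3 - 2*x*y*z^2 + 9*y^2*z + z^3 + 2*x*y - 3*z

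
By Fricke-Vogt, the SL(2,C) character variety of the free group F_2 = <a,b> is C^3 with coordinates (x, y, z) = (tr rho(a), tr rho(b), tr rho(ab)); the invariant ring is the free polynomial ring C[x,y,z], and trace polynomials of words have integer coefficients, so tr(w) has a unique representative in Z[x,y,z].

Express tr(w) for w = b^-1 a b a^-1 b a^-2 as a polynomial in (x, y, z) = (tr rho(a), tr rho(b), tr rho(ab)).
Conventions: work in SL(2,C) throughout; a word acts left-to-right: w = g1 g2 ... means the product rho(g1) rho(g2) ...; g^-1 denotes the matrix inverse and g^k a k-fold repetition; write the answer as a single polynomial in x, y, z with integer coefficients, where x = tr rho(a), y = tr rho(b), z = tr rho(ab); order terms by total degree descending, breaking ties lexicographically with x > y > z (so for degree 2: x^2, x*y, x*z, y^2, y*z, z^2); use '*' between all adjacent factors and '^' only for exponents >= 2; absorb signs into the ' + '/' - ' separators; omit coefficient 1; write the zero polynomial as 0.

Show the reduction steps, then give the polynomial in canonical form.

next, trace(b^2) = trace(b) trace(b) - trace(1)  (reduce the b square) = y^2 - 2
and trace(b^2 a) = trace(b) trace(a b) - trace(a)  (reduce the b square) = y*z - x
and trace(b a^-1 b) = trace(b^2) trace(a) - trace(b^2 a)  (eliminate a^-1) = x*y^2 - y*z - x
next, trace(b a b a) = trace(b a) trace(b a) - trace(1)  (split on b) = z^2 - 2
and trace(b a^-1 b a) = trace(b a b) trace(a) - trace(b a b a)  (eliminate a^-1) = x*y*z - x^2 - z^2 + 2
next, trace(b a^-1 b a^-1) = trace(b a^-1 b) trace(a) - trace(b a^-1 b a)  (eliminate a^-1) = x^2*y^2 - 2*x*y*z + z^2 - 2
and trace(b a b^2) = trace(b) trace(a b^2) - trace(a b)  (reduce the b square) = y^2*z - x*y - z
trace(a b a) = trace(a) trace(b a) - trace(b)  (reduce the a square) = x*z - y
and trace(b a b^2 a) = trace(b) trace(a b a b) - trace(a b a)  (reduce the b square) = y*z^2 - x*z - y
trace(b a^-1 b a b) = trace(b a b^2) trace(a) - trace(b a b^2 a)  (eliminate a^-1) = x*y^2*z - x^2*y - y*z^2 + y
and trace(b a b a b a) = trace(a b) trace(a b a b) - trace(a^-1 b^-1)  (split on a) = z^3 - 3*z
trace(b a^-1 b a b a) = trace(b a b a b) trace(a) - trace(b a b a b a)  (eliminate a^-1) = x*y*z^2 - x^2*z - z^3 - x*y + 3*z
and trace(a^-1 b a b a^-1 b) = trace(b a^-1 b a b) trace(a) - trace(b a^-1 b a b a)  (eliminate a^-1) = x^2*y^2*z - x^3*y - 2*x*y*z^2 + x^2*z + z^3 + 2*x*y - 3*z
trace(b a b a^-1 b) = trace(b^2 a b) trace(a) - trace(b^2 a b a)  (eliminate a^-1) = x*y^2*z - x^2*y - y*z^2 + y
trace(a b a^-1 b a^-2 b) = trace(a^-1 b a b a^-1 b) trace(a) - trace(a^-1 b a b a^-1 b a)  (eliminate a^-1) = x^3*y^2*z - x^4*y - 2*x^2*y*z^2 + x^3*z - x*y^2*z + x*z^3 + 3*x^2*y + y*z^2 - 3*x*z - y
next, trace(b^-1 a b a^-1 b a^-2) = trace(a b a^-1 b a^-2) trace(b) - trace(a b a^-1 b a^-2 b)  (eliminate b^-1) = -x^3*y^2*z + x^4*y + x^2*y^3 + 2*x^2*y*z^2 - x^3*z - x*y^2*z - x*z^3 - 3*x^2*y + 3*x*z - y

-x^3*y^2*z + x^4*y + x^2*y^3 + 2*x^2*y*z^2 - x^3*z - x*y^2*z - x*z^3 - 3*x^2*y + 3*x*z - y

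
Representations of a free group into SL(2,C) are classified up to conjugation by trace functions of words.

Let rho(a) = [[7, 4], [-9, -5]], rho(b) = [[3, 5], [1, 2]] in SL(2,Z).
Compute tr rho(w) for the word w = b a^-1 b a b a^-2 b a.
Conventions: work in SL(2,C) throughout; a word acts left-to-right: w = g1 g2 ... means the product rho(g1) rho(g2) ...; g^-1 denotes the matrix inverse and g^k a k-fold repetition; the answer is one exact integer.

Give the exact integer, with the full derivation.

2706902

rho(b) = [[3, 5], [1, 2]]
... * rho(a^-1) = [[-5, -4], [9, 7]]  ->  [[30, 23], [13, 10]]
... * rho(b) = [[3, 5], [1, 2]]  ->  [[113, 196], [49, 85]]
... * rho(a) = [[7, 4], [-9, -5]]  ->  [[-973, -528], [-422, -229]]
... * rho(b) = [[3, 5], [1, 2]]  ->  [[-3447, -5921], [-1495, -2568]]
... * rho(a^-1) = [[-5, -4], [9, 7]]  ->  [[-36054, -27659], [-15637, -11996]]
... * rho(a^-1) = [[-5, -4], [9, 7]]  ->  [[-68661, -49397], [-29779, -21424]]
... * rho(b) = [[3, 5], [1, 2]]  ->  [[-255380, -442099], [-110761, -191743]]
... * rho(a) = [[7, 4], [-9, -5]]  ->  [[2191231, 1188975], [950360, 515671]]
tr = 2191231 + 515671 = 2706902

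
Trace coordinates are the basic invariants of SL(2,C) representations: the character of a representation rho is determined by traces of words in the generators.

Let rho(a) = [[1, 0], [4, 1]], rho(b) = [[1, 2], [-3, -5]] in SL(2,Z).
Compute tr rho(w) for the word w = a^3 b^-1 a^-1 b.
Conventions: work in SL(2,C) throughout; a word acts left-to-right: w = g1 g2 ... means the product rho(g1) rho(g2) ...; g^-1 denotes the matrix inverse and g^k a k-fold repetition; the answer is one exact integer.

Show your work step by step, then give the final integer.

194

rho(a) = [[1, 0], [4, 1]]
... * rho(a) = [[1, 0], [4, 1]]  ->  [[1, 0], [8, 1]]
... * rho(a) = [[1, 0], [4, 1]]  ->  [[1, 0], [12, 1]]
... * rho(b^-1) = [[-5, -2], [3, 1]]  ->  [[-5, -2], [-57, -23]]
... * rho(a^-1) = [[1, 0], [-4, 1]]  ->  [[3, -2], [35, -23]]
... * rho(b) = [[1, 2], [-3, -5]]  ->  [[9, 16], [104, 185]]
tr = 9 + 185 = 194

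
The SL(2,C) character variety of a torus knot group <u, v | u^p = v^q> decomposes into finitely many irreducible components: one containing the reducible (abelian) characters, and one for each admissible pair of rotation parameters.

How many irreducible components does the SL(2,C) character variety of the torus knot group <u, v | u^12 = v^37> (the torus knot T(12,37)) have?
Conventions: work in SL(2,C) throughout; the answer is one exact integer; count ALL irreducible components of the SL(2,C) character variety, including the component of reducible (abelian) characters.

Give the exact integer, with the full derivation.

199

For T(12,37): irreducibility forces the central element u^12 = v^37 to one of +I, -I.
This locks tr(u) to 2*cos(pi*alpha/12), alpha in 1..11, and tr(v) to 2*cos(pi*beta/37), beta in 1..36, on each component of irreducible characters.
u^12 = (-1)^alpha I and v^37 = (-1)^beta I must agree, so alpha and beta have equal parity.
count pairs: odd alpha (6 choices) x odd beta (18), plus even alpha (5) x even beta (18): 6*18 + 5*18 = 198.
That is 198 components of irreducible characters, and with the reducible (abelian) component the total is 199.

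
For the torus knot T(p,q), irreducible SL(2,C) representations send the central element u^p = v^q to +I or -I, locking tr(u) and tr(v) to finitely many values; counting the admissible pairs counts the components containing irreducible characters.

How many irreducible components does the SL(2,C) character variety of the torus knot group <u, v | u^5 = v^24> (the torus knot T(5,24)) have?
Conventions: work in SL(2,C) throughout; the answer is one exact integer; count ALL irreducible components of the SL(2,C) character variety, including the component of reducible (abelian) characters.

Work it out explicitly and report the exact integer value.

47

For T(5,24): irreducibility forces the central element u^5 = v^24 to one of +I, -I.
On an irreducible component, tr(u) is locked at 2*cos(pi*alpha/5) for some alpha in 1..4, and tr(v) at 2*cos(pi*beta/24) for some beta in 1..23.
The two central values (-1)^alpha I and (-1)^beta I must be the same matrix, so alpha and beta share a parity.
Enumerate parity-matched pairs: 2*12 odd-odd plus 2*11 even-even gives 46.
That is 46 components of irreducible characters, and with the reducible (abelian) component the total is 47.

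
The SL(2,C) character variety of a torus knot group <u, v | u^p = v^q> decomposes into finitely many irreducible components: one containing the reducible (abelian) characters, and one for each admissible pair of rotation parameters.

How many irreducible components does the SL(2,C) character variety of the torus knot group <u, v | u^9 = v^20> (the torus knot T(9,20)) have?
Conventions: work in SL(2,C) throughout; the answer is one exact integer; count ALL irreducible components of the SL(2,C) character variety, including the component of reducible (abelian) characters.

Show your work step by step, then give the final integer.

77

Gamma = < u, v | u^9 = v^20 > (torus knot T(9,20)); the central element u^9 = v^20 acts as +I or -I in any irreducible SL(2,C) representation.
So on each irreducible component the traces are pinned: tr(u) = 2*cos(pi*alpha/9) with 1 <= alpha <= 8, tr(v) = 2*cos(pi*beta/20) with 1 <= beta <= 19.
u^9 = (-1)^alpha I and v^20 = (-1)^beta I must agree, so alpha and beta have equal parity.
Counting: 4 odd alphas x 10 odd betas + 4 even alphas x 9 even betas = 40 + 36 = 76.
components with irreducible characters: 76; plus the single component of reducible (abelian) characters: total 77.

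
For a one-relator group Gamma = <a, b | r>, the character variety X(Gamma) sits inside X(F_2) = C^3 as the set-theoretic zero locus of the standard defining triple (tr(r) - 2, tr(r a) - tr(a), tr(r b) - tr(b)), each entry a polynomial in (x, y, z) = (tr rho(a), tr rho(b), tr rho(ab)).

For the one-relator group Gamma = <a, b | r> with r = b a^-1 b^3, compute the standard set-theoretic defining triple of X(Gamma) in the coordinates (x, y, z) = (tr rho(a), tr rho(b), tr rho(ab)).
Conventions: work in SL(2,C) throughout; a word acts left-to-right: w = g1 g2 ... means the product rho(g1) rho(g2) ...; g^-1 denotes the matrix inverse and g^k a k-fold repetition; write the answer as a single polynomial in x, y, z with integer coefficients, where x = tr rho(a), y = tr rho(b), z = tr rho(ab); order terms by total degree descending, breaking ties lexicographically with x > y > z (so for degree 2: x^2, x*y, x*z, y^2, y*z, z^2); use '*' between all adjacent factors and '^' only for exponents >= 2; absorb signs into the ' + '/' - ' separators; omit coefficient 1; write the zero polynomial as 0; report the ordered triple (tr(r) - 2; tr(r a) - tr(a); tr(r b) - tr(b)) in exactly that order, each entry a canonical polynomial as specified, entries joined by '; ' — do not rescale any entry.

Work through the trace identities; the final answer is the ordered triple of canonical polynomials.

x*y^4 - y^3*z - 3*x*y^2 + 2*y*z + x - 2; x*y^3*z - x^2*y^2 - y^2*z^2 - x*y*z + x^2 + y^2 + z^2 - x - 2; x*y^5 - y^4*z - 4*x*y^3 + 3*y^2*z + 3*x*y - y - z

tr(b^2) = tr(b)*tr(b) - tr(1) = y^2 - 2
tr(b^3) = tr(b)*tr(b^2) - tr(b) = y^3 - 3*y
tr(b^4) = tr(b)*tr(b^3) - tr(b^2) = y^4 - 4*y^2 + 2
tr(a b^2) = tr(b)*tr(a b) - tr(a) = y*z - x
tr(b a b^2) = tr(b)*tr(a b^2) - tr(a b) = y^2*z - x*y - z
tr(b^4 a) = tr(b)*tr(b a b^2) - tr(b a b) = y^3*z - x*y^2 - 2*y*z + x
tr(b a^-1 b^3) = tr(b^4)*tr(a) - tr(b^4 a) = x*y^4 - y^3*z - 3*x*y^2 + 2*y*z + x
tr(a b a b) = tr(b a)*tr(b a) - tr(1)  (split on b) = z^2 - 2
tr(a b a) = tr(a)*tr(b a) - tr(b)  (reduce the a square) = x*z - y
tr(b a b a b) = tr(b)*tr(a b a b) - tr(a b a)  (reduce the b square) = y*z^2 - x*z - y
tr(b^3 a b a) = tr(b)*tr(b a b a b) - tr(b a b a)  (reduce the b square) = y^2*z^2 - x*y*z - y^2 - z^2 + 2
tr(b a^-1 b^3 a) = tr(b^3 a b)*tr(a) - tr(b^3 a b a)  (eliminate a^-1) = x*y^3*z - x^2*y^2 - y^2*z^2 - x*y*z + x^2 + y^2 + z^2 - 2
tr(b^5) = tr(b)*tr(b^4) - tr(b^3)  (reduce the b square) = y^5 - 5*y^3 + 5*y
tr(b^5 a) = tr(b)*tr(b^2 a b^2) - tr(b^2 a b)  (reduce the b square) = y^4*z - x*y^3 - 3*y^2*z + 2*x*y + z
tr(b a^-1 b^4) = tr(b^5)*tr(a) - tr(b^5 a)  (eliminate a^-1) = x*y^5 - y^4*z - 4*x*y^3 + 3*y^2*z + 3*x*y - z
assemble the triple (tr(r) - 2; tr(r a) - x; tr(r b) - y)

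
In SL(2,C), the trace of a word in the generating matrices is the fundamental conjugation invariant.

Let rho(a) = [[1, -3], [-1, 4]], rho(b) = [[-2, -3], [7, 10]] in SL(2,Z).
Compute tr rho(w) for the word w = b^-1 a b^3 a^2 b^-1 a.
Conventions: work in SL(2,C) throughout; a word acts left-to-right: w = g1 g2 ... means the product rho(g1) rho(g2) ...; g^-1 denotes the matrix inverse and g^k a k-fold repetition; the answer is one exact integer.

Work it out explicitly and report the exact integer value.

2047088

rho(b^-1) = [[10, 3], [-7, -2]]
... * rho(a) = [[1, -3], [-1, 4]]  ->  [[7, -18], [-5, 13]]
... * rho(b) = [[-2, -3], [7, 10]]  ->  [[-140, -201], [101, 145]]
... * rho(b) = [[-2, -3], [7, 10]]  ->  [[-1127, -1590], [813, 1147]]
... * rho(b) = [[-2, -3], [7, 10]]  ->  [[-8876, -12519], [6403, 9031]]
... * rho(a) = [[1, -3], [-1, 4]]  ->  [[3643, -23448], [-2628, 16915]]
... * rho(a) = [[1, -3], [-1, 4]]  ->  [[27091, -104721], [-19543, 75544]]
... * rho(b^-1) = [[10, 3], [-7, -2]]  ->  [[1003957, 290715], [-724238, -209717]]
... * rho(a) = [[1, -3], [-1, 4]]  ->  [[713242, -1849011], [-514521, 1333846]]
tr = 713242 + 1333846 = 2047088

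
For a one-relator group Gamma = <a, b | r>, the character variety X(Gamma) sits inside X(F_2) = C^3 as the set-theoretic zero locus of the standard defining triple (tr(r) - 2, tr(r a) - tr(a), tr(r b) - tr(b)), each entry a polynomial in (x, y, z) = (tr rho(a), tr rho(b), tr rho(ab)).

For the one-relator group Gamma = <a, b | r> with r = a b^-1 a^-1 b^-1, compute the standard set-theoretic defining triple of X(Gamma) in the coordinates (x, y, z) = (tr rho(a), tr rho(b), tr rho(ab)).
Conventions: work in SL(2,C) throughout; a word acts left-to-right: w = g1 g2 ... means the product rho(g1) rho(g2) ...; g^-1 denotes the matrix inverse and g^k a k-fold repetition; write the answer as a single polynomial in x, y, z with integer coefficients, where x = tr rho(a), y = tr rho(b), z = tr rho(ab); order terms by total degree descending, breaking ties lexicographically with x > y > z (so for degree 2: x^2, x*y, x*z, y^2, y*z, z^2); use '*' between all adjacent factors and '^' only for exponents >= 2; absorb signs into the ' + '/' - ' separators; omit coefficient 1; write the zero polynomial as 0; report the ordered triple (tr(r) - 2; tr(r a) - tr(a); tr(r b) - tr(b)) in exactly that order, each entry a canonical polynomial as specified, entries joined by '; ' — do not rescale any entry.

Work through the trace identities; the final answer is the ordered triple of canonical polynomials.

next, tr(b^-1) = tr(b) = y
tr(a b a) = tr(a)*tr(b a) - tr(b)  (reduce the a square) = x*z - y
tr(a b a b) = tr(b a)*tr(b a) - tr(1)  (split on b) = z^2 - 2
next, tr(b a b^-1 a) = tr(a b a)*tr(b) - tr(a b a b)  (eliminate b^-1) = x*y*z - y^2 - z^2 + 2
tr(a b^-1 a^-1 b) = tr(b a b^-1)*tr(a) - tr(b a b^-1 a)  (eliminate a^-1) = -x*y*z + x^2 + y^2 + z^2 - 2
next, tr(a b^-1 a^-1 b^-1) = tr(a b^-1 a^-1)*tr(b) - tr(a b^-1 a^-1 b)  (eliminate b^-1) = x*y*z - x^2 - z^2 + 2
next, tr(b^-1 a) = tr(a)*tr(b) - tr(a b)   [inverse elimination on b] = x*y - z
tr(a^2) = tr(a)*tr(a) - tr(1)   [square of a] = x^2 - 2
and tr(a^2 b a) = tr(a)*tr(b a^2) - tr(b a)   [square of a] = x^2*z - x*y - z
and tr(b a b) = tr(b)*tr(a b) - tr(a)   [square of b] = y*z - x
tr(a^2 b a b) = tr(a)*tr(b a b a) - tr(b a b)   [square of a] = x*z^2 - y*z - x
tr(b^-1 a^2 b a) = tr(a^2 b a)*tr(b) - tr(a^2 b a b)   [inverse elimination on b] = x^2*y*z - x*y^2 - x*z^2 + x
tr(a^-1 b^-1 a^2 b) = tr(b^-1 a^2 b)*tr(a) - tr(b^-1 a^2 b a)   [inverse elimination on a] = -x^2*y*z + x^3 + x*y^2 + x*z^2 - 3*x
tr(a b^-1 a^-1 b^-1 a) = tr(a^-1 b^-1 a^2)*tr(b) - tr(a^-1 b^-1 a^2 b)   [inverse elimination on b] = x^2*y*z - x^3 - x*z^2 - y*z + 3*x
assemble the triple (tr(r) - 2; tr(r a) - x; tr(r b) - y)

x*y*z - x^2 - z^2; x^2*y*z - x^3 - x*z^2 - y*z + 2*x; 0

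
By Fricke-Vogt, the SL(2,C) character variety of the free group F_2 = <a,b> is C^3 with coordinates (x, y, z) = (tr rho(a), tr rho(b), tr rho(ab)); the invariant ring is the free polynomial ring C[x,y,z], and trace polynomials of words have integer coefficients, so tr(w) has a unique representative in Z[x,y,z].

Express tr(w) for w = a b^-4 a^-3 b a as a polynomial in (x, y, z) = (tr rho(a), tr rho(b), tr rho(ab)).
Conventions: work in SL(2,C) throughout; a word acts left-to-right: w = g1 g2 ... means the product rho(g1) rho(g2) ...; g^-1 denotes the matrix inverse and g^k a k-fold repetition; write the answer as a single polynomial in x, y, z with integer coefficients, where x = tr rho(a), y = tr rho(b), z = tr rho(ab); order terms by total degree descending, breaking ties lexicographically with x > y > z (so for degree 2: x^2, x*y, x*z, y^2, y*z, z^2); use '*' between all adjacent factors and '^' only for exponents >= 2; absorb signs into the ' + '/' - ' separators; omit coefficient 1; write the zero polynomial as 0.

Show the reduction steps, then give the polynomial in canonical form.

tr(a^2) = tr(a) tr(a) - tr(1)   [square of a] = x^2 - 2
so tr(a^2 b) = tr(a) tr(b a) - tr(b)   [square of a] = x*z - y
reduce: tr(b^-1 a^2) = tr(a^2) tr(b) - tr(a^2 b)   [inverse elimination on b] = x^2*y - x*z - y
so tr(a^2 b^-2) = tr(b^-1 a^2) tr(b) - tr(b^-1 a^2 b)   [inverse elimination on b] = x^2*y^2 - x*y*z - x^2 - y^2 + 2
tr(a b a^2) = tr(a) tr(a b a) - tr(a b)   [square of a] = x^2*z - x*y - z
tr(b a b a) = tr(a b) tr(a b) - tr(1)   [split at a repeated a] = z^2 - 2
reduce: tr(b a b) = tr(b) tr(a b) - tr(a)   [square of b] = y*z - x
tr(a b a^2 b) = tr(a) tr(b a b a) - tr(b a b)   [square of a] = x*z^2 - y*z - x
reduce: tr(a b a^2 b^-1) = tr(a b a^2) tr(b) - tr(a b a^2 b)   [inverse elimination on b] = x^2*y*z - x*y^2 - x*z^2 + x
tr(b^-2 a b a^2) = tr(a b a^2 b^-1) tr(b) - tr(a b a^2)   [inverse elimination on b] = x^2*y^2*z - x*y^3 - x*y*z^2 - x^2*z + 2*x*y + z
reduce: tr(b a^2 b^-3 a) = tr(b^-2 a b a^2) tr(b) - tr(b^-2 a b a^2 b)   [inverse elimination on b] = x^2*y^3*z - x*y^4 - x*y^2*z^2 - 2*x^2*y*z + 3*x*y^2 + x*z^2 + y*z - x
so tr(b a^2 b^-3 a^-1) = tr(b a^2 b^-3) tr(a) - tr(b a^2 b^-3 a)   [inverse elimination on a] = -x^2*y^3*z + x^3*y^2 + x*y^4 + x*y^2*z^2 + x^2*y*z - x^3 - 4*x*y^2 - x*z^2 - y*z + 3*x
tr(b^-3 a^-2 b a^2) = tr(b a^2 b^-3 a^-1) tr(a) - tr(b a^2 b^-3)   [inverse elimination on a] = -x^3*y^3*z + x^4*y^2 + x^2*y^4 + x^2*y^2*z^2 + x^3*y*z - x^4 - 5*x^2*y^2 - x^2*z^2 + 4*x^2 + y^2 - 2
tr(b a^2 b^-2 a^-1) = tr(b a^2 b^-2) tr(a) - tr(b a^2 b^-2 a)   [inverse elimination on a] = -x^2*y^2*z + x^3*y + x*y^3 + x*y*z^2 - 3*x*y - z
tr(b^-2 a^-2 b a^2) = tr(b a^2 b^-2 a^-1) tr(a) - tr(b a^2 b^-2)   [inverse elimination on a] = -x^3*y^2*z + x^4*y + x^2*y^3 + x^2*y*z^2 - 4*x^2*y + y
tr(b a^2 b^-4 a^-2) = tr(b^-3 a^-2 b a^2) tr(b) - tr(b^-3 a^-2 b a^2 b)   [inverse elimination on b] = -x^3*y^4*z + x^4*y^3 + x^2*y^5 + x^2*y^3*z^2 + 2*x^3*y^2*z - 2*x^4*y - 6*x^2*y^3 - 2*x^2*y*z^2 + 8*x^2*y + y^3 - 3*y
so tr(b a^2 b^-4 a^-1) = tr(b^-1 a^-1 b a^2 b^-2) tr(b) - tr(b^-1 a^-1 b a^2 b^-1)   [inverse elimination on b] = -x^2*y^4*z + x^3*y^3 + x*y^5 + x*y^3*z^2 + 2*x^2*y^2*z - 2*x^3*y - 5*x*y^3 - 2*x*y*z^2 - y^2*z + 6*x*y + z
so tr(a b^-4 a^-3 b a) = tr(b a^2 b^-4 a^-2) tr(a) - tr(b a^2 b^-4 a^-1)   [inverse elimination on a] = -x^4*y^4*z + x^5*y^3 + x^3*y^5 + x^3*y^3*z^2 + 2*x^4*y^2*z + x^2*y^4*z - 2*x^5*y - 7*x^3*y^3 - 2*x^3*y*z^2 - x*y^5 - x*y^3*z^2 - 2*x^2*y^2*z + 10*x^3*y + 6*x*y^3 + 2*x*y*z^2 + y^2*z - 9*x*y - z

-x^4*y^4*z + x^5*y^3 + x^3*y^5 + x^3*y^3*z^2 + 2*x^4*y^2*z + x^2*y^4*z - 2*x^5*y - 7*x^3*y^3 - 2*x^3*y*z^2 - x*y^5 - x*y^3*z^2 - 2*x^2*y^2*z + 10*x^3*y + 6*x*y^3 + 2*x*y*z^2 + y^2*z - 9*x*y - z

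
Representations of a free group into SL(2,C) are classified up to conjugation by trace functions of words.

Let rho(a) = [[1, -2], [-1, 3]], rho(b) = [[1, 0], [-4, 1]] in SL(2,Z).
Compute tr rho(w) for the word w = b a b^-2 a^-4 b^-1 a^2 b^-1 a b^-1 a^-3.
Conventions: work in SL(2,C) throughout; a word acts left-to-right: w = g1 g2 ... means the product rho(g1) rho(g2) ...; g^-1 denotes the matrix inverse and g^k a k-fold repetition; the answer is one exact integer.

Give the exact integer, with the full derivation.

111800596

rho(b) = [[1, 0], [-4, 1]]
... * rho(a) = [[1, -2], [-1, 3]]  ->  [[1, -2], [-5, 11]]
... * rho(b^-1) = [[1, 0], [4, 1]]  ->  [[-7, -2], [39, 11]]
... * rho(b^-1) = [[1, 0], [4, 1]]  ->  [[-15, -2], [83, 11]]
... * rho(a^-1) = [[3, 2], [1, 1]]  ->  [[-47, -32], [260, 177]]
... * rho(a^-1) = [[3, 2], [1, 1]]  ->  [[-173, -126], [957, 697]]
... * rho(a^-1) = [[3, 2], [1, 1]]  ->  [[-645, -472], [3568, 2611]]
... * rho(a^-1) = [[3, 2], [1, 1]]  ->  [[-2407, -1762], [13315, 9747]]
... * rho(b^-1) = [[1, 0], [4, 1]]  ->  [[-9455, -1762], [52303, 9747]]
... * rho(a) = [[1, -2], [-1, 3]]  ->  [[-7693, 13624], [42556, -75365]]
... * rho(a) = [[1, -2], [-1, 3]]  ->  [[-21317, 56258], [117921, -311207]]
... * rho(b^-1) = [[1, 0], [4, 1]]  ->  [[203715, 56258], [-1126907, -311207]]
... * rho(a) = [[1, -2], [-1, 3]]  ->  [[147457, -238656], [-815700, 1320193]]
... * rho(b^-1) = [[1, 0], [4, 1]]  ->  [[-807167, -238656], [4465072, 1320193]]
... * rho(a^-1) = [[3, 2], [1, 1]]  ->  [[-2660157, -1852990], [14715409, 10250337]]
... * rho(a^-1) = [[3, 2], [1, 1]]  ->  [[-9833461, -7173304], [54396564, 39681155]]
... * rho(a^-1) = [[3, 2], [1, 1]]  ->  [[-36673687, -26840226], [202870847, 148474283]]
tr = -36673687 + 148474283 = 111800596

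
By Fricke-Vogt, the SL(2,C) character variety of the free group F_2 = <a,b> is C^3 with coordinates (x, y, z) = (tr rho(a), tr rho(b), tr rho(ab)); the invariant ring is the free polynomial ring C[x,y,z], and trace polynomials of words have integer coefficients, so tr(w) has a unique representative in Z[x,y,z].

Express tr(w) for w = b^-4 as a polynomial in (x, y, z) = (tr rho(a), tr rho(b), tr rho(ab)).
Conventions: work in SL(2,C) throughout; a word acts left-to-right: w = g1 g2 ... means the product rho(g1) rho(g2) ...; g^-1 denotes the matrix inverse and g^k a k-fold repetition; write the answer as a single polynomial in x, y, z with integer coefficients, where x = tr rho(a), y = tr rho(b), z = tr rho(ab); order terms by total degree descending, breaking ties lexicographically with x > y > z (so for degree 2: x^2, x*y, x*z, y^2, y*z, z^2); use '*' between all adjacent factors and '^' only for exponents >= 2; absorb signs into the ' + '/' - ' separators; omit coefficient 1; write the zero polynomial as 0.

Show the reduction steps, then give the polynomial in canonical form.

use: trace(b^-1) = trace(b) = y
trace(b^-2) = trace(b^-1) trace(b) - trace(1)   [inverse elimination on b] = y^2 - 2
use: trace(b^-3) = trace(b^-2) trace(b) - trace(b^-1)   [inverse elimination on b] = y^3 - 3*y
trace(b^-4) = trace(b^-3) trace(b) - trace(b^-2)   [inverse elimination on b] = y^4 - 4*y^2 + 2

y^4 - 4*y^2 + 2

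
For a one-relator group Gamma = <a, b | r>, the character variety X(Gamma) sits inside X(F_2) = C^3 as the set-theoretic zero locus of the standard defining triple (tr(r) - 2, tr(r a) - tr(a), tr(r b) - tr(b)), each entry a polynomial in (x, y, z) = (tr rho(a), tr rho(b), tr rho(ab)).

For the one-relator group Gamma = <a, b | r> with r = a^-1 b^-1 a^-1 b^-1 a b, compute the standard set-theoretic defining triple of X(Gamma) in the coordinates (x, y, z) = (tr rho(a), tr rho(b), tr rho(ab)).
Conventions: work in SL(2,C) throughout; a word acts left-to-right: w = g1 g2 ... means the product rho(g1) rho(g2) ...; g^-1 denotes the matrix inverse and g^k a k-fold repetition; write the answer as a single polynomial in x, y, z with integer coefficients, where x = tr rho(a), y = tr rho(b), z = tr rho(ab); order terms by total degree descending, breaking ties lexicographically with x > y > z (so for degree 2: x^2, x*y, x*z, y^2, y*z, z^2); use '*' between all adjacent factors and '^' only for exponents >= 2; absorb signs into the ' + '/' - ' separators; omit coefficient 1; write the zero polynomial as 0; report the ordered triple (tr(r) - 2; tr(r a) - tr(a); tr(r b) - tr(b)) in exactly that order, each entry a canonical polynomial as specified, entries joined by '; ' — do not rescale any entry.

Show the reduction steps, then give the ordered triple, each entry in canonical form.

-x*y*z^2 + x^2*z + y^2*z + z^3 - 3*z - 2; -x + y; -x*y^2*z^2 + x^2*y*z + y^3*z + y*z^3 - 4*y*z + x - y

trace(b a b) = trace(b)*trace(a b) - trace(a) = y*z - x
next, trace(b a b a) = trace(a b)*trace(a b) - trace(1)   [split at repeated a] = z^2 - 2
and trace(a b a^-1 b) = trace(b a b)*trace(a) - trace(b a b a) = x*y*z - x^2 - z^2 + 2
trace(a b a^-1 b^-1) = trace(a b a^-1)*trace(b) - trace(a b a^-1 b) = -x*y*z + x^2 + y^2 + z^2 - 2
trace(b^-1 a b a^-1 b^-1) = trace(a b a^-1 b^-1)*trace(b) - trace(a b a^-1) = -x*y^2*z + x^2*y + y^3 + y*z^2 - 3*y
and trace(a^2) = trace(a)*trace(a) - trace(1) = x^2 - 2
next, trace(a^2 b) = trace(a)*trace(b a) - trace(b) = x*z - y
next, trace(a b^-1 a) = trace(a^2)*trace(b) - trace(a^2 b) = x^2*y - x*z - y
and trace(a b a^2) = trace(a)*trace(a b a) - trace(a b) = x^2*z - x*y - z
next, trace(a b a^2 b) = trace(a)*trace(b a b a) - trace(b a b) = x*z^2 - y*z - x
next, trace(a b^-1 a b a) = trace(a b a^2)*trace(b) - trace(a b a^2 b) = x^2*y*z - x*y^2 - x*z^2 + x
and trace(a b a b a b) = trace(b a)*trace(b a b a) - trace(b^-1 a^-1)   [split at repeated b] = z^3 - 3*z
trace(a b^-1 a b a b) = trace(a b a b a)*trace(b) - trace(a b a b a b) = x*y*z^2 - y^2*z - z^3 - x*y + 3*z
and trace(b^-1 a b^-1 a b a) = trace(a b^-1 a b a)*trace(b) - trace(a b^-1 a b a b) = x^2*y^2*z - x*y^3 - 2*x*y*z^2 + y^2*z + z^3 + 2*x*y - 3*z
and trace(b^-1 a b a^-1 b^-1 a) = trace(b^-1 a b^-1 a b)*trace(a) - trace(b^-1 a b^-1 a b a) = -x^2*y^2*z + x^3*y + x*y^3 + 2*x*y*z^2 - x^2*z - y^2*z - z^3 - 3*x*y + 3*z
and trace(a^-1 b^-1 a^-1 b^-1 a b) = trace(b^-1 a b a^-1 b^-1)*trace(a) - trace(b^-1 a b a^-1 b^-1 a) = -x*y*z^2 + x^2*z + y^2*z + z^3 - 3*z
next, trace(b a^-1) = trace(b)*trace(a) - trace(b a) = x*y - z
and trace(b^2) = trace(b)*trace(b) - trace(1) = y^2 - 2
next, trace(a b^2 a) = trace(a)*trace(b^2 a) - trace(b^2) = x*y*z - x^2 - y^2 + 2
trace(a b a b^2 a) = trace(b)*trace(a^2 b a b) - trace(a^2 b a) = x*y*z^2 - x^2*z - y^2*z + z
and trace(a b a b^2 a b) = trace(b)*trace(a b a b a b) - trace(a b a b a) = y*z^3 - x*z^2 - 2*y*z + x
trace(b a b^2 a b^-1 a) = trace(a b a b^2 a)*trace(b) - trace(a b a b^2 a b) = x*y^2*z^2 - x^2*y*z - y^3*z - y*z^3 + x*z^2 + 3*y*z - x
next, trace(b^-1 a^-1 b a b^2 a) = trace(b a b^2 a b^-1)*trace(a) - trace(b a b^2 a b^-1 a) = -x*y^2*z^2 + 2*x^2*y*z + y^3*z + y*z^3 - x^3 - x*y^2 - x*z^2 - 3*y*z + 3*x
next, trace(a b^2 a^-1 b^-1 a^-1 b) = trace(b^-1 a^-1 b a b^2)*trace(a) - trace(b^-1 a^-1 b a b^2 a) = x*y^2*z^2 - x^2*y*z - y^3*z - y*z^3 + x*y^2 + 3*y*z - x
trace(a^-1 b^-1 a^-1 b^-1 a b^2) = trace(a b^2 a^-1 b^-1 a^-1)*trace(b) - trace(a b^2 a^-1 b^-1 a^-1 b) = -x*y^2*z^2 + x^2*y*z + y^3*z + y*z^3 - 4*y*z + x
assemble the triple (trace(r) - 2; trace(r a) - x; trace(r b) - y)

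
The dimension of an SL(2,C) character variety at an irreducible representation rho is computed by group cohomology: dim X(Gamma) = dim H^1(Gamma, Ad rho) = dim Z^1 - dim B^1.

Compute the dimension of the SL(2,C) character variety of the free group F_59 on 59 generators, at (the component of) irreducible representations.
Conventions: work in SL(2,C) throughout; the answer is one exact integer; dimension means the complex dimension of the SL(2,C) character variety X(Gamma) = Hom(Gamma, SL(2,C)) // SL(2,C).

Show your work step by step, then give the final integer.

The free group F_59: 59 generators, no relators.
Z^1(Gamma, Ad rho) = (sl_2)^59: a cocycle is a free choice of one sl_2 vector per generator, so dim Z^1 = 3*59 = 177.
Irreducibility makes the coboundary map sl_2 -> Z^1 injective (trivial centralizer), so dim B^1 = 3.
dim X = dim H^1 = dim Z^1 - dim B^1 = 177 - 3 = 174.

174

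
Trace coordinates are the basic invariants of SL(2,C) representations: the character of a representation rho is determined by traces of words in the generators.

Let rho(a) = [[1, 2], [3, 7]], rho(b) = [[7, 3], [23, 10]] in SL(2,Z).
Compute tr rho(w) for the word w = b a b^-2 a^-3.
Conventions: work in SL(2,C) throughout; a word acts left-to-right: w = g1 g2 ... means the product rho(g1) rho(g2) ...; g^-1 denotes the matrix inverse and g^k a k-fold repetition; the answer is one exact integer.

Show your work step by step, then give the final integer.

rho(b) = [[7, 3], [23, 10]]
... * rho(a) = [[1, 2], [3, 7]]  ->  [[16, 35], [53, 116]]
... * rho(b^-1) = [[10, -3], [-23, 7]]  ->  [[-645, 197], [-2138, 653]]
... * rho(b^-1) = [[10, -3], [-23, 7]]  ->  [[-10981, 3314], [-36399, 10985]]
... * rho(a^-1) = [[7, -2], [-3, 1]]  ->  [[-86809, 25276], [-287748, 83783]]
... * rho(a^-1) = [[7, -2], [-3, 1]]  ->  [[-683491, 198894], [-2265585, 659279]]
... * rho(a^-1) = [[7, -2], [-3, 1]]  ->  [[-5381119, 1565876], [-17836932, 5190449]]
tr = -5381119 + 5190449 = -190670

-190670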